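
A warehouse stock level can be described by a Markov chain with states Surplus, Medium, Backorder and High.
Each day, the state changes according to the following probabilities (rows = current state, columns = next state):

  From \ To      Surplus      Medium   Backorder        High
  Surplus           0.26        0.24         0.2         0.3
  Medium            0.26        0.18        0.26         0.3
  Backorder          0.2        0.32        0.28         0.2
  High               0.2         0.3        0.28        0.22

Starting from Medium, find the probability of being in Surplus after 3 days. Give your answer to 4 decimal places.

Propagate the distribution vector 3 days from Medium.
After 0 days: (0.0000, 1.0000, 0.0000, 0.0000)
After 1 day: (0.2600, 0.1800, 0.2600, 0.3000)
After 2 days: (0.2264, 0.2680, 0.2556, 0.2500)
After 3 days: (0.2297, 0.2594, 0.2565, 0.2544)
P(in Surplus after 3 days) = 0.2297

0.2297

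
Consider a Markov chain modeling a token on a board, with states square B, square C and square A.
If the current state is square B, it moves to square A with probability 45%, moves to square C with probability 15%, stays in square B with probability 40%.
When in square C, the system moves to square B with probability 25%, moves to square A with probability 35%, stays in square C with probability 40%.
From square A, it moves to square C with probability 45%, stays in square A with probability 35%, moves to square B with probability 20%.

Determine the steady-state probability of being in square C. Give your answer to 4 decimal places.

Let the stationary distribution be π with π = πP and π_1 + π_2 + π_3 = 1.
π_1 = 0.4·π_1 + 0.25·π_2 + 0.2·π_3
π_2 = 0.15·π_1 + 0.4·π_2 + 0.45·π_3
Solving with the normalization constraint gives π = (0.2719, 0.3509, 0.3772).
So the stationary probability of square C is 0.3509.

0.3509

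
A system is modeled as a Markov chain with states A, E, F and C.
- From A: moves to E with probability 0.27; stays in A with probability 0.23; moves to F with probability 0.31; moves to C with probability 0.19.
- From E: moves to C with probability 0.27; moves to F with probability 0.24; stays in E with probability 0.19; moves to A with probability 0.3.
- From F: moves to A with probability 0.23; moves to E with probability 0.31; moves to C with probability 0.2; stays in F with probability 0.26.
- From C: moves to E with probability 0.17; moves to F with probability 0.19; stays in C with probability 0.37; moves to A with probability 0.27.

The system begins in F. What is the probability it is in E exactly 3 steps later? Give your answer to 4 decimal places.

0.2359

Propagate the distribution vector 3 steps from F.
After 0 steps: (0.0000, 0.0000, 1.0000, 0.0000)
After 1 step: (0.2300, 0.3100, 0.2600, 0.2000)
After 2 steps: (0.2597, 0.2356, 0.2513, 0.2534)
After 3 steps: (0.2566, 0.2359, 0.2505, 0.2570)
P(in E after 3 steps) = 0.2359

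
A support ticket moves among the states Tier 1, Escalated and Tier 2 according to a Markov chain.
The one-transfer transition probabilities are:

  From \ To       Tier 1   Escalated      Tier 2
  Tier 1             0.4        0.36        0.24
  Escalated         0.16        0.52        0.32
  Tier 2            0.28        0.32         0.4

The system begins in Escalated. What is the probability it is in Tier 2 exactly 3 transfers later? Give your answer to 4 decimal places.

Propagate the distribution vector 3 transfers from Escalated.
After 0 transfers: (0.0000, 1.0000, 0.0000)
After 1 transfer: (0.1600, 0.5200, 0.3200)
After 2 transfers: (0.2368, 0.4304, 0.3328)
After 3 transfers: (0.2568, 0.4156, 0.3277)
P(in Tier 2 after 3 transfers) = 0.3277

0.3277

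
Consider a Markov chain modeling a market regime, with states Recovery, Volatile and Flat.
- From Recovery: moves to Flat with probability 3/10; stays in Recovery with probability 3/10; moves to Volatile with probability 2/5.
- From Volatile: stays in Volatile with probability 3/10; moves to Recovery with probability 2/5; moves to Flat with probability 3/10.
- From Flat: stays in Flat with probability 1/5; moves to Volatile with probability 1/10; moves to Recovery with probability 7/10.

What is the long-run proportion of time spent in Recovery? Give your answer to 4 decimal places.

0.4380

Let the stationary distribution be π with π = πP and π_1 + π_2 + π_3 = 1.
π_1 = 0.3·π_1 + 0.4·π_2 + 0.7·π_3
π_2 = 0.4·π_1 + 0.3·π_2 + 0.1·π_3
Solving with the normalization constraint gives π = (0.4380, 0.2893, 0.2727).
So the stationary probability of Recovery is 0.4380.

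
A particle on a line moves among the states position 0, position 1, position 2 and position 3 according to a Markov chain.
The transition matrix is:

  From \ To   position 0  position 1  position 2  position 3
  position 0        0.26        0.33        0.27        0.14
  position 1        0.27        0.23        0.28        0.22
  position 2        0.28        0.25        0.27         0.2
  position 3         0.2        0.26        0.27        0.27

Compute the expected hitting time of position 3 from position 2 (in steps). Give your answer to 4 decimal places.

5.2906

Let t(s) be the expected number of steps to first reach position 3 from state s, with t(position 3) = 0. Conditioning on the first step:
t(position 0) = 1 + 0.26·t(position 0) + 0.33·t(position 1) + 0.27·t(position 2)
t(position 1) = 1 + 0.27·t(position 0) + 0.23·t(position 1) + 0.28·t(position 2)
t(position 2) = 1 + 0.28·t(position 0) + 0.25·t(position 1) + 0.27·t(position 2)
Solving: t(position 0) = 5.5934, t(position 1) = 5.1839, t(position 2) = 5.2906.
Expected steps from position 2 to position 3: 5.2906.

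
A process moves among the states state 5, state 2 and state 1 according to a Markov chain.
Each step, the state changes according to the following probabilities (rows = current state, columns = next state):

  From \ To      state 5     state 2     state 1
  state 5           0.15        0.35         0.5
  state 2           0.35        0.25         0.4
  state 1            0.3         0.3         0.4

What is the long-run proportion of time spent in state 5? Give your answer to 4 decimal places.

0.2739

Let the stationary distribution be π with π = πP and π_1 + π_2 + π_3 = 1.
π_1 = 0.15·π_1 + 0.35·π_2 + 0.3·π_3
π_2 = 0.35·π_1 + 0.25·π_2 + 0.3·π_3
Solving with the normalization constraint gives π = (0.2739, 0.2988, 0.4274).
So the stationary probability of state 5 is 0.2739.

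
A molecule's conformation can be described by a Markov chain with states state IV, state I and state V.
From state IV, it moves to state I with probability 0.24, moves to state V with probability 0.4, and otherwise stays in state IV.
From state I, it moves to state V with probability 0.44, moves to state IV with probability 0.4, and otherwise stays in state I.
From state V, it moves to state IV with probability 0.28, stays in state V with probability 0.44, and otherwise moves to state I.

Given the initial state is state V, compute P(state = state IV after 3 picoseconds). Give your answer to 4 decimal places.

Propagate the distribution vector 3 picoseconds from state V.
After 0 picoseconds: (0.0000, 0.0000, 1.0000)
After 1 picosecond: (0.2800, 0.2800, 0.4400)
After 2 picoseconds: (0.3360, 0.2352, 0.4288)
After 3 picoseconds: (0.3351, 0.2383, 0.4266)
P(in state IV after 3 picoseconds) = 0.3351

0.3351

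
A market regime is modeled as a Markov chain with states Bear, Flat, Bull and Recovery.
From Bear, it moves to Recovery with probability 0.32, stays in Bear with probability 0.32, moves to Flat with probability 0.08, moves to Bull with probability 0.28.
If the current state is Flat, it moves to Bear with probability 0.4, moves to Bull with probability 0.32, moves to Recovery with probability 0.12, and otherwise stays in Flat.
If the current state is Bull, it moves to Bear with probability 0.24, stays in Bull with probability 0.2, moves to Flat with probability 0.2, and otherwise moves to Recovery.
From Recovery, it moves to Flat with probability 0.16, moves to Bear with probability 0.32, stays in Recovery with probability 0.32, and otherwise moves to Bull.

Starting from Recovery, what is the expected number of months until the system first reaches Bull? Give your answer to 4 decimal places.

4.1240

Let t(s) be the expected number of months to first reach Bull from state s, with t(Bull) = 0. Conditioning on the first month:
t(Bear) = 1 + 0.32·t(Bear) + 0.08·t(Flat) + 0.32·t(Recovery)
t(Flat) = 1 + 0.4·t(Bear) + 0.16·t(Flat) + 0.12·t(Recovery)
t(Recovery) = 1 + 0.32·t(Bear) + 0.16·t(Flat) + 0.32·t(Recovery)
Solving: t(Bear) = 3.8356, t(Flat) = 3.6061, t(Recovery) = 4.1240.
Expected months from Recovery to Bull: 4.1240.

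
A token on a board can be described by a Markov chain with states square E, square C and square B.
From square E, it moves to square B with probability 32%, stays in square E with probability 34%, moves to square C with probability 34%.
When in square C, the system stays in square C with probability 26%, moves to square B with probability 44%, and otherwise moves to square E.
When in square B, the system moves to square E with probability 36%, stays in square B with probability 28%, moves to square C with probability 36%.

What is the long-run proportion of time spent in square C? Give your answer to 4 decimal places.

Let the stationary distribution be π with π = πP and π_1 + π_2 + π_3 = 1.
π_1 = 0.34·π_1 + 0.3·π_2 + 0.36·π_3
π_2 = 0.34·π_1 + 0.26·π_2 + 0.36·π_3
Solving with the normalization constraint gives π = (0.3340, 0.3212, 0.3448).
So the stationary probability of square C is 0.3212.

0.3212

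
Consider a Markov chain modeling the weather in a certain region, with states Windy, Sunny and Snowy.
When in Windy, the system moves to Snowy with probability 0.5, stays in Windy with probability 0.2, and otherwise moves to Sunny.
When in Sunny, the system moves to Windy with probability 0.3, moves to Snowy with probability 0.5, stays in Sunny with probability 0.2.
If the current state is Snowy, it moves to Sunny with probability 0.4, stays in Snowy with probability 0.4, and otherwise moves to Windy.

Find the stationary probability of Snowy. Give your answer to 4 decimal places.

0.4545

Let the stationary distribution be π with π = πP and π_1 + π_2 + π_3 = 1.
π_1 = 0.2·π_1 + 0.3·π_2 + 0.2·π_3
π_2 = 0.3·π_1 + 0.2·π_2 + 0.4·π_3
Solving with the normalization constraint gives π = (0.2314, 0.3140, 0.4545).
So the stationary probability of Snowy is 0.4545.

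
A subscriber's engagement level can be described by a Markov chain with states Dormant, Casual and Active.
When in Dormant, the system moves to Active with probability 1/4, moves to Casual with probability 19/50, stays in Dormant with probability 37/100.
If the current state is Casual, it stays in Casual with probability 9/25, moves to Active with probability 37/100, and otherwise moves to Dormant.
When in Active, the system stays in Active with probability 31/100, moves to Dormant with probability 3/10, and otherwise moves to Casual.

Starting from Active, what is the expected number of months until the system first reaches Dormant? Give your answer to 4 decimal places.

Let t(s) be the expected number of months to first reach Dormant from state s, with t(Dormant) = 0. Conditioning on the first month:
t(Casual) = 1 + 0.36·t(Casual) + 0.37·t(Active)
t(Active) = 1 + 0.39·t(Casual) + 0.31·t(Active)
Solving: t(Casual) = 3.5654, t(Active) = 3.4645.
Expected months from Active to Dormant: 3.4645.

3.4645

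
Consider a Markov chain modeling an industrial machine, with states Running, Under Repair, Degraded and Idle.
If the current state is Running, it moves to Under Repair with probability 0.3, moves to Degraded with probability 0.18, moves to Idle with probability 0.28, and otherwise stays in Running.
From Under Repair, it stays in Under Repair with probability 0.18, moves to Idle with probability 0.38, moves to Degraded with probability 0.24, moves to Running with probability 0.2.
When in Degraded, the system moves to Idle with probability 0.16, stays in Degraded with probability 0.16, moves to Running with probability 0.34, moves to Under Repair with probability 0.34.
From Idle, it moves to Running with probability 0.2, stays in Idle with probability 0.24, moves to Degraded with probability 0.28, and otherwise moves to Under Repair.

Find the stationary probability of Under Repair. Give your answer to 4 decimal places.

Let the stationary distribution be π with π = πP and π_1 + π_2 + π_3 + π_4 = 1.
π_1 = 0.24·π_1 + 0.2·π_2 + 0.34·π_3 + 0.2·π_4
π_2 = 0.3·π_1 + 0.18·π_2 + 0.34·π_3 + 0.28·π_4
π_3 = 0.18·π_1 + 0.24·π_2 + 0.16·π_3 + 0.28·π_4
Solving with the normalization constraint gives π = (0.2403, 0.2709, 0.2189, 0.2700).
So the stationary probability of Under Repair is 0.2709.

0.2709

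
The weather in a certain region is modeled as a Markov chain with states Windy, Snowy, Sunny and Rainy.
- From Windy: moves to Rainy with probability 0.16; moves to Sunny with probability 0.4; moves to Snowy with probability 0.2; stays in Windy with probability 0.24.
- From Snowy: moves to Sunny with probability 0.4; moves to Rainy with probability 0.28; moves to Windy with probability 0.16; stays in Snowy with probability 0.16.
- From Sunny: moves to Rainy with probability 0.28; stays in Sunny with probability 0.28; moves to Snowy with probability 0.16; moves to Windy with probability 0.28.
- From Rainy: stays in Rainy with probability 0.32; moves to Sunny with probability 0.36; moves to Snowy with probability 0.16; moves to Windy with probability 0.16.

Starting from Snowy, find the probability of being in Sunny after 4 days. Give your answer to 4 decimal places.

Propagate the distribution vector 4 days from Snowy.
After 0 days: (0.0000, 1.0000, 0.0000, 0.0000)
After 1 day: (0.1600, 0.1600, 0.4000, 0.2800)
After 2 days: (0.2208, 0.1664, 0.3408, 0.2720)
After 3 days: (0.2186, 0.1688, 0.3482, 0.2644)
After 4 days: (0.2193, 0.1687, 0.3476, 0.2643)
P(in Sunny after 4 days) = 0.3476

0.3476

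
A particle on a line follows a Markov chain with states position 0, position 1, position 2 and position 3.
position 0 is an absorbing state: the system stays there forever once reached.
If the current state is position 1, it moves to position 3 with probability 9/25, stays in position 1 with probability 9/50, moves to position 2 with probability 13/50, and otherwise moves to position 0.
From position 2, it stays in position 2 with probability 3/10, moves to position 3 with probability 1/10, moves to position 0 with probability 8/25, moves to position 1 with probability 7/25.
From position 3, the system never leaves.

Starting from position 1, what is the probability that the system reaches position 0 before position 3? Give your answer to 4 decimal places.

0.4453

Let h(s) be the probability of absorption at position 0 starting from transient state s. Then h(position 0) = 1 and h(position 3) = 0. By first-step analysis:
h(position 1) = 0.2·1 + 0.18·h(position 1) + 0.26·h(position 2) + 0.36·0
h(position 2) = 0.32·1 + 0.28·h(position 1) + 0.3·h(position 2) + 0.1·0
Solving: h(position 1) = 0.4453, h(position 2) = 0.6353.
Starting from position 1, the probability is 0.4453.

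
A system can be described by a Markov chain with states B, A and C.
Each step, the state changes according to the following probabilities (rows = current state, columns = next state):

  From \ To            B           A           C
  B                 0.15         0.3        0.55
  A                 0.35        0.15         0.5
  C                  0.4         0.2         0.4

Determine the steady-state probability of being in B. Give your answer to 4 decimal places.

0.3112

Let the stationary distribution be π with π = πP and π_1 + π_2 + π_3 = 1.
π_1 = 0.15·π_1 + 0.35·π_2 + 0.4·π_3
π_2 = 0.3·π_1 + 0.15·π_2 + 0.2·π_3
Solving with the normalization constraint gives π = (0.3112, 0.2201, 0.4687).
So the stationary probability of B is 0.3112.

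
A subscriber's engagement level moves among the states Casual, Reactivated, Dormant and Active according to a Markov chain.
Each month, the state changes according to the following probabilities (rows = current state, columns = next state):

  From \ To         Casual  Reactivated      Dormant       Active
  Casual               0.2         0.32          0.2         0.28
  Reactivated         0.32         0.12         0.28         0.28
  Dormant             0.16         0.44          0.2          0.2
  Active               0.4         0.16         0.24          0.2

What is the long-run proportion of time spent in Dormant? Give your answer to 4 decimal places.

0.2303

Let the stationary distribution be π with π = πP and π_1 + π_2 + π_3 + π_4 = 1.
π_1 = 0.2·π_1 + 0.32·π_2 + 0.16·π_3 + 0.4·π_4
π_2 = 0.32·π_1 + 0.12·π_2 + 0.44·π_3 + 0.16·π_4
π_3 = 0.2·π_1 + 0.28·π_2 + 0.2·π_3 + 0.24·π_4
Solving with the normalization constraint gives π = (0.2701, 0.2574, 0.2303, 0.2422).
So the stationary probability of Dormant is 0.2303.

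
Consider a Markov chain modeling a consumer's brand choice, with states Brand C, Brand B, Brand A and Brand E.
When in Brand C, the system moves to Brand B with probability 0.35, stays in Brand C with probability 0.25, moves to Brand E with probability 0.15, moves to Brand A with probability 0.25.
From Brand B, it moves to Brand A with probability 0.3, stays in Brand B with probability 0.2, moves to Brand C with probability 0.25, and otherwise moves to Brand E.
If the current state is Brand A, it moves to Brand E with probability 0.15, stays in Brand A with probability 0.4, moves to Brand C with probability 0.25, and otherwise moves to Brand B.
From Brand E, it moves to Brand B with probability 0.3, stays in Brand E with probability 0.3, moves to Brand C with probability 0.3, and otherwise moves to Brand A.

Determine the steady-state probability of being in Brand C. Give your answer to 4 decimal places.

0.2604

Let the stationary distribution be π with π = πP and π_1 + π_2 + π_3 + π_4 = 1.
π_1 = 0.25·π_1 + 0.25·π_2 + 0.25·π_3 + 0.3·π_4
π_2 = 0.35·π_1 + 0.2·π_2 + 0.2·π_3 + 0.3·π_4
π_3 = 0.25·π_1 + 0.3·π_2 + 0.4·π_3 + 0.1·π_4
Solving with the normalization constraint gives π = (0.2604, 0.2598, 0.2729, 0.2070).
So the stationary probability of Brand C is 0.2604.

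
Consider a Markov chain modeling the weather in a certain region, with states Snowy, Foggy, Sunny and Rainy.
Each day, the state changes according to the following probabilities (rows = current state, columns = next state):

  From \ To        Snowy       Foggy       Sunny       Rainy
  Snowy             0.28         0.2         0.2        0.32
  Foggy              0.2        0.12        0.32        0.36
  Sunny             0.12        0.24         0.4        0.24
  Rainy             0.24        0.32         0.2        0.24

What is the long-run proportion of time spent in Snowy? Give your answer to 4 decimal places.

0.2050

Let the stationary distribution be π with π = πP and π_1 + π_2 + π_3 + π_4 = 1.
π_1 = 0.28·π_1 + 0.2·π_2 + 0.12·π_3 + 0.24·π_4
π_2 = 0.2·π_1 + 0.12·π_2 + 0.24·π_3 + 0.32·π_4
π_3 = 0.2·π_1 + 0.32·π_2 + 0.4·π_3 + 0.2·π_4
Solving with the normalization constraint gives π = (0.2050, 0.2272, 0.2841, 0.2837).
So the stationary probability of Snowy is 0.2050.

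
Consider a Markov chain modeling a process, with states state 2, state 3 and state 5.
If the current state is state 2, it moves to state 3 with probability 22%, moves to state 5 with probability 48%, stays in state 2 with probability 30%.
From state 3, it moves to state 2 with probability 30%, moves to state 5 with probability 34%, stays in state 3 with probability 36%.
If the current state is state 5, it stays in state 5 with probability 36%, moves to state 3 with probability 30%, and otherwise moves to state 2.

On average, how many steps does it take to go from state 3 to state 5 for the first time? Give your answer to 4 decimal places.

Let t(s) be the expected number of steps to first reach state 5 from state s, with t(state 5) = 0. Conditioning on the first step:
t(state 2) = 1 + 0.3·t(state 2) + 0.22·t(state 3)
t(state 3) = 1 + 0.3·t(state 2) + 0.36·t(state 3)
Solving: t(state 2) = 2.2513, t(state 3) = 2.6178.
Expected steps from state 3 to state 5: 2.6178.

2.6178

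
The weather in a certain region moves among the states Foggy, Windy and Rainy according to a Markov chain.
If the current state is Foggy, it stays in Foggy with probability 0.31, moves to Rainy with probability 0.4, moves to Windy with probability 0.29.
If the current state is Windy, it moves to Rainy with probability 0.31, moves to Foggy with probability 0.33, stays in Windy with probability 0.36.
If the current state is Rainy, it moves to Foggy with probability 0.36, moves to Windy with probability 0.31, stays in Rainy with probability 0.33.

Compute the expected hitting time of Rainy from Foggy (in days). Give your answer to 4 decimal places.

2.6886

Let t(s) be the expected number of days to first reach Rainy from state s, with t(Rainy) = 0. Conditioning on the first day:
t(Foggy) = 1 + 0.31·t(Foggy) + 0.29·t(Windy)
t(Windy) = 1 + 0.33·t(Foggy) + 0.36·t(Windy)
Solving: t(Foggy) = 2.6886, t(Windy) = 2.9488.
Expected days from Foggy to Rainy: 2.6886.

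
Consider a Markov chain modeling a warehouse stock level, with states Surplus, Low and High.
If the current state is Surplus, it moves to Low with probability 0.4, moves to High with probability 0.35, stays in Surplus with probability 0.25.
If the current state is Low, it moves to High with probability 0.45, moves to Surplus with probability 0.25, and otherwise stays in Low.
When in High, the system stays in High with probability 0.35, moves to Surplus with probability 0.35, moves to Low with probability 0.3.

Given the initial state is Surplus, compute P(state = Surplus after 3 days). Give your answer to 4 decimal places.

Propagate the distribution vector 3 days from Surplus.
After 0 days: (1.0000, 0.0000, 0.0000)
After 1 day: (0.2500, 0.4000, 0.3500)
After 2 days: (0.2850, 0.3250, 0.3900)
After 3 days: (0.2890, 0.3285, 0.3825)
P(in Surplus after 3 days) = 0.2890

0.2890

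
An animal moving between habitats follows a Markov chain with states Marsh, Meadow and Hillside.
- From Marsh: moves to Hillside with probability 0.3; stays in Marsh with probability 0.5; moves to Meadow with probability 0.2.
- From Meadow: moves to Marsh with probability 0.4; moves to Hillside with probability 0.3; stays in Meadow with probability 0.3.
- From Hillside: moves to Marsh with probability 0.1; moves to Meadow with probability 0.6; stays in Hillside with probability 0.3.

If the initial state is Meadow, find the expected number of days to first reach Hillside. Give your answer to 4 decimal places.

Let t(s) be the expected number of days to first reach Hillside from state s, with t(Hillside) = 0. Conditioning on the first day:
t(Marsh) = 1 + 0.5·t(Marsh) + 0.2·t(Meadow)
t(Meadow) = 1 + 0.4·t(Marsh) + 0.3·t(Meadow)
Solving: t(Marsh) = 3.3333, t(Meadow) = 3.3333.
Expected days from Meadow to Hillside: 3.3333.

3.3333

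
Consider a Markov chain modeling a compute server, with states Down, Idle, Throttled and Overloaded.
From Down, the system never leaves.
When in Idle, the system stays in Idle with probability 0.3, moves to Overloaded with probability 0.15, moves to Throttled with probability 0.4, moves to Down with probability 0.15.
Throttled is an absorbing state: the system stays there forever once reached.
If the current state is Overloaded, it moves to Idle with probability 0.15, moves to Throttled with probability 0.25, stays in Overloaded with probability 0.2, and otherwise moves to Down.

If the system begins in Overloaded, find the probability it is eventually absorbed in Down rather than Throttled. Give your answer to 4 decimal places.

Let h(s) be the probability of absorption at Down starting from transient state s. Then h(Down) = 1 and h(Throttled) = 0. By first-step analysis:
h(Idle) = 0.15·1 + 0.3·h(Idle) + 0.4·0 + 0.15·h(Overloaded)
h(Overloaded) = 0.4·1 + 0.15·h(Idle) + 0.25·0 + 0.2·h(Overloaded)
Solving: h(Idle) = 0.3349, h(Overloaded) = 0.5628.
Starting from Overloaded, the probability is 0.5628.

0.5628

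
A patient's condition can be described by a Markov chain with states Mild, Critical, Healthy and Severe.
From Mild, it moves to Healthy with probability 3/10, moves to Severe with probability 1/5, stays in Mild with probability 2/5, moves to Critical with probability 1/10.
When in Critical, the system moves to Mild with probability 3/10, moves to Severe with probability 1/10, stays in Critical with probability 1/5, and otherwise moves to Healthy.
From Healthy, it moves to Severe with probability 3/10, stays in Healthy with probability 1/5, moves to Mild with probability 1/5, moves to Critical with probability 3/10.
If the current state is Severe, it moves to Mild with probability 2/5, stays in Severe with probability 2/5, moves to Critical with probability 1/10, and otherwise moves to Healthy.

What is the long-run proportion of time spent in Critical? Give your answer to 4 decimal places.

Let the stationary distribution be π with π = πP and π_1 + π_2 + π_3 + π_4 = 1.
π_1 = 0.4·π_1 + 0.3·π_2 + 0.2·π_3 + 0.4·π_4
π_2 = 0.1·π_1 + 0.2·π_2 + 0.3·π_3 + 0.1·π_4
π_3 = 0.3·π_1 + 0.4·π_2 + 0.2·π_3 + 0.1·π_4
Solving with the normalization constraint gives π = (0.3354, 0.1646, 0.2405, 0.2595).
So the stationary probability of Critical is 0.1646.

0.1646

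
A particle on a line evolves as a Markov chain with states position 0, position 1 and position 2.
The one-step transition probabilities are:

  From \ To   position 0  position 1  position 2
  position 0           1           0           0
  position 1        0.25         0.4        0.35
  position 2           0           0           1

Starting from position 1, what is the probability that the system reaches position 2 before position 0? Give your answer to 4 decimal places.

Let h(s) be the probability of absorption at position 2 starting from transient state s. Then h(position 2) = 1 and h(position 0) = 0. By first-step analysis:
h(position 1) = 0.25·0 + 0.4·h(position 1) + 0.35·1
Solving: h(position 1) = 0.5833.
Starting from position 1, the probability is 0.5833.

0.5833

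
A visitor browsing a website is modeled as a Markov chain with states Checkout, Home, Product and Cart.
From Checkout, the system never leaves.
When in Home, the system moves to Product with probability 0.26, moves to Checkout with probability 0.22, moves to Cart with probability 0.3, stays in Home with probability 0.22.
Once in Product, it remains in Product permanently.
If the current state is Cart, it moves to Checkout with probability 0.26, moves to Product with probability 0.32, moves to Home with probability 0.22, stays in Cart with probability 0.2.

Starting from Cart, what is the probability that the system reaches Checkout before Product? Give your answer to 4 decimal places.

0.4502

Let h(s) be the probability of absorption at Checkout starting from transient state s. Then h(Checkout) = 1 and h(Product) = 0. By first-step analysis:
h(Home) = 0.22·1 + 0.22·h(Home) + 0.26·0 + 0.3·h(Cart)
h(Cart) = 0.26·1 + 0.22·h(Home) + 0.32·0 + 0.2·h(Cart)
Solving: h(Home) = 0.4552, h(Cart) = 0.4502.
Starting from Cart, the probability is 0.4502.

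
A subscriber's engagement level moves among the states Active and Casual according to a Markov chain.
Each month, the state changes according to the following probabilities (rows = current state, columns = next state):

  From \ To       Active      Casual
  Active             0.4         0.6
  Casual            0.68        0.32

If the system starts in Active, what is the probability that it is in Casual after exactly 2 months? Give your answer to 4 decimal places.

Sum over the intermediate state after 1 month:
P = P(Active→Active)·P(Active→Casual) + P(Active→Casual)·P(Casual→Casual)
  = 0.4×0.6 + 0.6×0.32
  = 0.2400 + 0.1920 = 0.4320

0.4320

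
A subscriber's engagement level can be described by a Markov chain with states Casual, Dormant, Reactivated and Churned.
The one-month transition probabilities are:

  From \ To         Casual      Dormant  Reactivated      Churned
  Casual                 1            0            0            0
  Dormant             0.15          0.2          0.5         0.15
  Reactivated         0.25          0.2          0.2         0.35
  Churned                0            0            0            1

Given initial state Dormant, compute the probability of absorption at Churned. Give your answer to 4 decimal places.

Let h(s) be the probability of absorption at Churned starting from transient state s. Then h(Churned) = 1 and h(Casual) = 0. By first-step analysis:
h(Dormant) = 0.15·0 + 0.2·h(Dormant) + 0.5·h(Reactivated) + 0.15·1
h(Reactivated) = 0.25·0 + 0.2·h(Dormant) + 0.2·h(Reactivated) + 0.35·1
Solving: h(Dormant) = 0.5463, h(Reactivated) = 0.5741.
Starting from Dormant, the probability is 0.5463.

0.5463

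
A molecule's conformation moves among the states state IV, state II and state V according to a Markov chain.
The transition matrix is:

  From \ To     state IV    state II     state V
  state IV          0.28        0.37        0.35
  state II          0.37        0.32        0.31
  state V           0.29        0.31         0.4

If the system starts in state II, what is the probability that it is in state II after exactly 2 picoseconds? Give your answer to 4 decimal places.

Sum over the intermediate state after 1 picosecond:
P = P(state II→state IV)·P(state IV→state II) + P(state II→state II)·P(state II→state II) + P(state II→state V)·P(state V→state II)
  = 0.37×0.37 + 0.32×0.32 + 0.31×0.31
  = 0.1369 + 0.1024 + 0.0961 = 0.3354

0.3354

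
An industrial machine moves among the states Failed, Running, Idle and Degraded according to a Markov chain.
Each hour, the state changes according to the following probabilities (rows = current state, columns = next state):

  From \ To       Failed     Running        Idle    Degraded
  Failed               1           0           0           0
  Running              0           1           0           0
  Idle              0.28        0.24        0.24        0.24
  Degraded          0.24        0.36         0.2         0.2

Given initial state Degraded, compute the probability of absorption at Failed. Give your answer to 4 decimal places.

0.4257

Let h(s) be the probability of absorption at Failed starting from transient state s. Then h(Failed) = 1 and h(Running) = 0. By first-step analysis:
h(Idle) = 0.28·1 + 0.24·0 + 0.24·h(Idle) + 0.24·h(Degraded)
h(Degraded) = 0.24·1 + 0.36·0 + 0.2·h(Idle) + 0.2·h(Degraded)
Solving: h(Idle) = 0.5029, h(Degraded) = 0.4257.
Starting from Degraded, the probability is 0.4257.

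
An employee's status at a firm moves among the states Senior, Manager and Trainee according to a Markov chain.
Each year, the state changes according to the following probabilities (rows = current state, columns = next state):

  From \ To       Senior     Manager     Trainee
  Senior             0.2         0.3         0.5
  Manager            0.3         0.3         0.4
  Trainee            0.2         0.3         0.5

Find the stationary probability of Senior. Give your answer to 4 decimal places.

0.2300

Let the stationary distribution be π with π = πP and π_1 + π_2 + π_3 = 1.
π_1 = 0.2·π_1 + 0.3·π_2 + 0.2·π_3
π_2 = 0.3·π_1 + 0.3·π_2 + 0.3·π_3
Solving with the normalization constraint gives π = (0.2300, 0.3000, 0.4700).
So the stationary probability of Senior is 0.2300.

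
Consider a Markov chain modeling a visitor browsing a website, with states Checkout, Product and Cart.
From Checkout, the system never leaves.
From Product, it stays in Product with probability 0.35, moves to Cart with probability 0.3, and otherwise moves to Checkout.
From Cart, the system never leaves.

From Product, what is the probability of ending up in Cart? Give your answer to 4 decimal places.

0.4615

Let h(s) be the probability of absorption at Cart starting from transient state s. Then h(Cart) = 1 and h(Checkout) = 0. By first-step analysis:
h(Product) = 0.35·0 + 0.35·h(Product) + 0.3·1
Solving: h(Product) = 0.4615.
Starting from Product, the probability is 0.4615.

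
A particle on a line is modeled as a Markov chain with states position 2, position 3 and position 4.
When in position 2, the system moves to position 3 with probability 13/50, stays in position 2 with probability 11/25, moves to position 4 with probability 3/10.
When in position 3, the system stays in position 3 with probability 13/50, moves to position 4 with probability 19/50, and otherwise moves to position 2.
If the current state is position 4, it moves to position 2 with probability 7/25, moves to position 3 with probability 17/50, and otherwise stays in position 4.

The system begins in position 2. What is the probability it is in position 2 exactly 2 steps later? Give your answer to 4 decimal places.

0.3712

Sum over the intermediate state after 1 step:
P = P(position 2→position 2)·P(position 2→position 2) + P(position 2→position 3)·P(position 3→position 2) + P(position 2→position 4)·P(position 4→position 2)
  = 0.44×0.44 + 0.26×0.36 + 0.3×0.28
  = 0.1936 + 0.0936 + 0.0840 = 0.3712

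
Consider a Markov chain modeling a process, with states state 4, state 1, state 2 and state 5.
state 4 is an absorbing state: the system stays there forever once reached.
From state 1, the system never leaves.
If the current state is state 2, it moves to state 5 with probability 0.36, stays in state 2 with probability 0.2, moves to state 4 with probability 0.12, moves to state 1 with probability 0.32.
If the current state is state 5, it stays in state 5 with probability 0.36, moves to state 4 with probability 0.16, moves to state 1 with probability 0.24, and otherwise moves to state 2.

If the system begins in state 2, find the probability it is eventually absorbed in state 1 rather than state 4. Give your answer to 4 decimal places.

0.6842

Let h(s) be the probability of absorption at state 1 starting from transient state s. Then h(state 1) = 1 and h(state 4) = 0. By first-step analysis:
h(state 2) = 0.12·0 + 0.32·1 + 0.2·h(state 2) + 0.36·h(state 5)
h(state 5) = 0.16·0 + 0.24·1 + 0.24·h(state 2) + 0.36·h(state 5)
Solving: h(state 2) = 0.6842, h(state 5) = 0.6316.
Starting from state 2, the probability is 0.6842.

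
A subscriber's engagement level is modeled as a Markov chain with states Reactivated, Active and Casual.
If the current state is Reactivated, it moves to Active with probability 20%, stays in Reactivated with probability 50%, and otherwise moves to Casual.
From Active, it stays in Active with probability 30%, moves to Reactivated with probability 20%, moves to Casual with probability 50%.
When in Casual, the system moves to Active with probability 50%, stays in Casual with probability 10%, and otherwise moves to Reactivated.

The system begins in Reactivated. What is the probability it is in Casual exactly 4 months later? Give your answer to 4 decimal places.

0.3018

Propagate the distribution vector 4 months from Reactivated.
After 0 months: (1.0000, 0.0000, 0.0000)
After 1 month: (0.5000, 0.2000, 0.3000)
After 2 months: (0.4100, 0.3100, 0.2800)
After 3 months: (0.3790, 0.3150, 0.3060)
After 4 months: (0.3749, 0.3233, 0.3018)
P(in Casual after 4 months) = 0.3018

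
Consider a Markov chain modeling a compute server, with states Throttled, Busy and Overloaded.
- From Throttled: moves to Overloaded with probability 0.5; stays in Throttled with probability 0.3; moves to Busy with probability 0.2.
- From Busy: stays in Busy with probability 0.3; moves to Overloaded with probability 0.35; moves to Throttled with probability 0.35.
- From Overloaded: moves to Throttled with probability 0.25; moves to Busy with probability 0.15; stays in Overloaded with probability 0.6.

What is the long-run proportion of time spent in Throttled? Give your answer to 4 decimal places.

Let the stationary distribution be π with π = πP and π_1 + π_2 + π_3 = 1.
π_1 = 0.3·π_1 + 0.35·π_2 + 0.25·π_3
π_2 = 0.2·π_1 + 0.3·π_2 + 0.15·π_3
Solving with the normalization constraint gives π = (0.2835, 0.1931, 0.5234).
So the stationary probability of Throttled is 0.2835.

0.2835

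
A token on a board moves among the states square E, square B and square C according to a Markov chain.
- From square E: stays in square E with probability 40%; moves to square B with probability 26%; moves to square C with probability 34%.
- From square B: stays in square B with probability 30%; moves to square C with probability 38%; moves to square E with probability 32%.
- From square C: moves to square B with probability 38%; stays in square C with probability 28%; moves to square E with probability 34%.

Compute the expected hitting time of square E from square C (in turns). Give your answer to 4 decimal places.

Let t(s) be the expected number of turns to first reach square E from state s, with t(square E) = 0. Conditioning on the first turn:
t(square B) = 1 + 0.3·t(square B) + 0.38·t(square C)
t(square C) = 1 + 0.38·t(square B) + 0.28·t(square C)
Solving: t(square B) = 3.0590, t(square C) = 3.0033.
Expected turns from square C to square E: 3.0033.

3.0033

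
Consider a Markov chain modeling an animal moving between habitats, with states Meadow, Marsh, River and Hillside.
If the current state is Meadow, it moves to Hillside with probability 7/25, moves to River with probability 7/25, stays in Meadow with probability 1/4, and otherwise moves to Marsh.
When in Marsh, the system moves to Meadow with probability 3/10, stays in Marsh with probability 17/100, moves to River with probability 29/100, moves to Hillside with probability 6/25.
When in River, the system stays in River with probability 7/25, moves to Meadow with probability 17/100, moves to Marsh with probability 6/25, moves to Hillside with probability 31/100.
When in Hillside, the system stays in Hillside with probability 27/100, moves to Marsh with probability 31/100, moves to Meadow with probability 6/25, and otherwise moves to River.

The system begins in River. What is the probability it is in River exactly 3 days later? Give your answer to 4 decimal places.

Propagate the distribution vector 3 days from River.
After 0 days: (0.0000, 0.0000, 1.0000, 0.0000)
After 1 day: (0.1700, 0.2400, 0.2800, 0.3100)
After 2 days: (0.2365, 0.2364, 0.2514, 0.2757)
After 3 days: (0.2390, 0.2309, 0.2548, 0.2753)
P(in River after 3 days) = 0.2548

0.2548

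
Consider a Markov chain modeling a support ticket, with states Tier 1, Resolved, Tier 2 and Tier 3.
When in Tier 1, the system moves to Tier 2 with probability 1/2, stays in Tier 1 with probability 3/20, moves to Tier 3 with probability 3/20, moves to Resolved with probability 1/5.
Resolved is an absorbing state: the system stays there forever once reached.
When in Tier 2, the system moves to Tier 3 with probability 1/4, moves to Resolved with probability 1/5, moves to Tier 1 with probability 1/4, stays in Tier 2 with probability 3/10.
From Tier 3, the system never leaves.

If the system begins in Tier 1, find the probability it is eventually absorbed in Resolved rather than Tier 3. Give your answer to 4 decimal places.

Let h(s) be the probability of absorption at Resolved starting from transient state s. Then h(Resolved) = 1 and h(Tier 3) = 0. By first-step analysis:
h(Tier 1) = 0.15·h(Tier 1) + 0.2·1 + 0.5·h(Tier 2) + 0.15·0
h(Tier 2) = 0.25·h(Tier 1) + 0.2·1 + 0.3·h(Tier 2) + 0.25·0
Solving: h(Tier 1) = 0.5106, h(Tier 2) = 0.4681.
Starting from Tier 1, the probability is 0.5106.

0.5106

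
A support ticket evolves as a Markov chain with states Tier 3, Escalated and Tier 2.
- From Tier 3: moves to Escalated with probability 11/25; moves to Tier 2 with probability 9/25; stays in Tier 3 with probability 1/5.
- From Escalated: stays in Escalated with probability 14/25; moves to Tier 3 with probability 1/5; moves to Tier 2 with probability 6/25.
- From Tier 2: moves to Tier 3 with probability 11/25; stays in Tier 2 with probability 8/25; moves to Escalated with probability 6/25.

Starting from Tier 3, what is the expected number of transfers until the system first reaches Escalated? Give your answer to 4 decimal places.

Let t(s) be the expected number of transfers to first reach Escalated from state s, with t(Escalated) = 0. Conditioning on the first transfer:
t(Tier 3) = 1 + 0.2·t(Tier 3) + 0.36·t(Tier 2)
t(Tier 2) = 1 + 0.44·t(Tier 3) + 0.32·t(Tier 2)
Solving: t(Tier 3) = 2.6971, t(Tier 2) = 3.2158.
Expected transfers from Tier 3 to Escalated: 2.6971.

2.6971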